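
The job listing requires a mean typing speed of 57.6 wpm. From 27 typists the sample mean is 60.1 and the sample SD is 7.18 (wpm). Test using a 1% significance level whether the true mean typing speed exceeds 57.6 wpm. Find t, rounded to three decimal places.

H0: μ = 57.6; H1: μ > 57.6 (one-sample t-test, right-tailed).
t = (x̄ − μ₀)/(s/√n) = (60.1 − 57.6)/(7.18/√27) = 1.809
df = n − 1 = 26
p-value = P(T ≥ 1.809) ≈ 0.0410
Since p ≈ 0.0410 > α = 0.01, fail to reject H0; the data do not provide sufficient evidence against H0.

1.809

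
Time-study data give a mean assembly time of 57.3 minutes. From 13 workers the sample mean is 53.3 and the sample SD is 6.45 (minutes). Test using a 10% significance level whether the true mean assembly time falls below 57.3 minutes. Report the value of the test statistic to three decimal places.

-2.236

H0: μ = 57.3; H1: μ < 57.3 (one-sample t-test, left-tailed).
t = (x̄ − μ₀)/(s/√n) = (53.3 − 57.3)/(6.45/√13) = -2.236
df = n − 1 = 12
p-value = P(T ≤ -2.236) ≈ 0.0226
Since p ≈ 0.0226 < α = 0.1, reject H0; the evidence is statistically significant.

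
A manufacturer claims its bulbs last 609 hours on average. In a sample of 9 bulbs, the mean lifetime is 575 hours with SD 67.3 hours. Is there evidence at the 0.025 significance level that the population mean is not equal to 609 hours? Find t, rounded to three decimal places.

H0: μ = 609; H1: μ ≠ 609 (one-sample t-test, two-sided).
t = (x̄ − μ₀)/(s/√n) = (575 − 609)/(67.3/√9) = -1.516
df = n − 1 = 8
Two-sided p-value ≈ 0.1681
Since p ≈ 0.1681 > α = 0.025, fail to reject H0; the data do not provide sufficient evidence against H0.

-1.516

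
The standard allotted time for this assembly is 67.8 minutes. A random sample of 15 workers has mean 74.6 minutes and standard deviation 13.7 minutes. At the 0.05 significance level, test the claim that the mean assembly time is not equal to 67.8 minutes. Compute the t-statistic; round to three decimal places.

1.922

H0: μ = 67.8; H1: μ ≠ 67.8 (one-sample t-test, two-sided).
t = (x̄ − μ₀)/(s/√n) = (74.6 − 67.8)/(13.7/√15) = 1.922
df = n − 1 = 14
Two-sided p-value ≈ 0.0751
Since p ≈ 0.0751 > α = 0.05, fail to reject H0; the data do not provide sufficient evidence against H0.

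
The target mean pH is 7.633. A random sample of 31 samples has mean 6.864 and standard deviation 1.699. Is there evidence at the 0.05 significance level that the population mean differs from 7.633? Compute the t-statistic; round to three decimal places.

H0: μ = 7.633; H1: μ ≠ 7.633 (one-sample t-test, two-sided).
t = (x̄ − μ₀)/(s/√n) = (6.864 − 7.633)/(1.699/√31) = -2.520
df = n − 1 = 30
Two-sided p-value ≈ 0.017
Since p ≈ 0.017 < α = 0.05, reject H0; the data support H1.

-2.520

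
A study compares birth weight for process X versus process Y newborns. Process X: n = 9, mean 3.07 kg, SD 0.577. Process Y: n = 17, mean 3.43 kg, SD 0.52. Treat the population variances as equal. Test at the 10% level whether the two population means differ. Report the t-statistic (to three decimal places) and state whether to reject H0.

Let group 1 = process X, group 2 = process Y. H0: μ_1 = μ_2; H1: μ_1 ≠ μ_2 (two-sample pooled-variance t-test, two-sided).
s_p² = [(9−1)·0.577² + (17−1)·0.52²]/(9+17−2) = 0.291243
t = (3.07 − 3.43)/√[0.291243·(1/9 + 1/17)] = -1.618
df = n₁ + n₂ − 2 = 24
Two-sided p-value ≈ 0.119
Since p ≈ 0.119 > α = 0.1, fail to reject H0; the data do not provide sufficient evidence against H0.

t = -1.618; fail to reject H0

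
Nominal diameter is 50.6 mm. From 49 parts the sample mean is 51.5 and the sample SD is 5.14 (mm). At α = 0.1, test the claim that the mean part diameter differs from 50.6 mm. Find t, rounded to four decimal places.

1.2257

H0: μ = 50.6; H1: μ ≠ 50.6 (one-sample t-test, two-sided).
t = (x̄ − μ₀)/(s/√n) = (51.5 − 50.6)/(5.14/√49) = 1.2257
df = n − 1 = 48
Two-sided p-value ≈ 0.2263
Since p ≈ 0.2263 > α = 0.1, fail to reject H0; the data do not provide sufficient evidence against H0.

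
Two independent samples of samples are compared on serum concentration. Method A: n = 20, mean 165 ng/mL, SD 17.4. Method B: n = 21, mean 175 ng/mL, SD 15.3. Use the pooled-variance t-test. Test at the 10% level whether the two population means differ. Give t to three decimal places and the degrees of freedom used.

t = -1.957, df = 39

Let group 1 = method A, group 2 = method B. H0: μ_1 = μ_2; H1: μ_1 ≠ μ_2 (two-sample pooled-variance t-test, two-sided).
s_p² = [(20−1)·17.4² + (21−1)·15.3²]/(20+21−2) = 267.545
t = (165 − 175)/√[267.545·(1/20 + 1/21)] = -1.957
df = n₁ + n₂ − 2 = 39
Two-sided p-value ≈ 0.058
Since p ≈ 0.058 < α = 0.1, reject H0; the evidence is statistically significant.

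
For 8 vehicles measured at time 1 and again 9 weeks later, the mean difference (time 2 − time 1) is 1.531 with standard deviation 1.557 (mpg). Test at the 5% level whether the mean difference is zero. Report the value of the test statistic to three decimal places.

H0: μ_d = 0; H1: μ_d ≠ 0 (paired t-test on the differences, two-sided).
t = d̄/(s_d/√n) = 1.531/(1.557/√8) = 2.781
df = n − 1 = 7
Two-sided p-value ≈ 0.0273
Since p ≈ 0.0273 < α = 0.05, reject H0; the data support H1.

2.781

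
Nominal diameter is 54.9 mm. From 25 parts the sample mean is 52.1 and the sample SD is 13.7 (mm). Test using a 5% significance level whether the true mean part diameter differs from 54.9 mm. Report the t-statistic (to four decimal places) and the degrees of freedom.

t = -1.0219, df = 24

H0: μ = 54.9; H1: μ ≠ 54.9 (one-sample t-test, two-sided).
t = (x̄ − μ₀)/(s/√n) = (52.1 − 54.9)/(13.7/√25) = -1.0219
df = n − 1 = 24
Two-sided p-value ≈ 0.3170
Since p ≈ 0.3170 > α = 0.05, fail to reject H0; the evidence is not statistically significant.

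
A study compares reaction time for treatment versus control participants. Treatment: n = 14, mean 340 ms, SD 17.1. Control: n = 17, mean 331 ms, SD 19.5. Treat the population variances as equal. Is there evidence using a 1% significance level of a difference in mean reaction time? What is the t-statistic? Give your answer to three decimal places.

1.351

Let group 1 = treatment, group 2 = control. H0: μ_1 = μ_2; H1: μ_1 ≠ μ_2 (two-sample pooled-variance t-test, two-sided).
s_p² = [(14−1)·17.1² + (17−1)·19.5²]/(14+17−2) = 340.873
t = (340 − 331)/√[340.873·(1/14 + 1/17)] = 1.351
df = n₁ + n₂ − 2 = 29
Two-sided p-value ≈ 0.1872
Since p ≈ 0.1872 > α = 0.01, fail to reject H0; the data do not provide sufficient evidence against H0.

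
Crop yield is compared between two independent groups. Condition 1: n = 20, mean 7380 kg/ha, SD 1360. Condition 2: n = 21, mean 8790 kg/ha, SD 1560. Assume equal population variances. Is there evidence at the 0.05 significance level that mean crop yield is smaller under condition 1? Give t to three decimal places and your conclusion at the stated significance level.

Let group 1 = condition 1, group 2 = condition 2. H0: μ_1 = μ_2; H1: μ_1 < μ_2 (two-sample pooled-variance t-test, left-tailed).
s_p² = [(20−1)·1360² + (21−1)·1560²]/(20+21−2) = 2149090
t = (7380 − 8790)/√[2149090·(1/20 + 1/21)] = -3.078
df = n₁ + n₂ − 2 = 39
p-value = P(T ≤ -3.078) ≈ 0.002
Since p ≈ 0.002 < α = 0.05, reject H0; the evidence is statistically significant.

t = -3.078; reject H0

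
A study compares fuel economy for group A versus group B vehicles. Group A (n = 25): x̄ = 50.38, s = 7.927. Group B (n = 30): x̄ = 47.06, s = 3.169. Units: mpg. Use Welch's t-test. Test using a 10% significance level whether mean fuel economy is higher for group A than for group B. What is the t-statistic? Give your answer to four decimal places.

1.9672

Let group 1 = group A, group 2 = group B. H0: μ_1 = μ_2; H1: μ_1 > μ_2 (Welch's two-sample t-test, right-tailed).
t = (x̄_1 − x̄_2)/√(s_1²/n_1 + s_2²/n_2) = (50.38 − 47.06)/√(7.927²/25 + 3.169²/30) = 1.9672
Welch–Satterthwaite df ≈ 30.37
p-value = P(T ≥ 1.9672) ≈ 0.0292
Since p ≈ 0.0292 < α = 0.1, reject H0; the data support H1.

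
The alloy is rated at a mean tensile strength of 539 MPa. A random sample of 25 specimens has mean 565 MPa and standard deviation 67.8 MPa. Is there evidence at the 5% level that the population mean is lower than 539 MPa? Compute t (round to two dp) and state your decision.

t = 1.92; fail to reject H0

H0: μ = 539; H1: μ < 539 (one-sample t-test, left-tailed).
t = (x̄ − μ₀)/(s/√n) = (565 − 539)/(67.8/√25) = 1.92
df = n − 1 = 24
p-value = P(T ≤ 1.92) ≈ 0.9664
Since p ≈ 0.9664 > α = 0.05, fail to reject H0; the data do not provide sufficient evidence against H0.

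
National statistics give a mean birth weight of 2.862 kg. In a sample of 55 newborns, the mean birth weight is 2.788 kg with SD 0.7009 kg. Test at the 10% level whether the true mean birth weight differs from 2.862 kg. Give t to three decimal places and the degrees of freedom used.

H0: μ = 2.862; H1: μ ≠ 2.862 (one-sample t-test, two-sided).
t = (x̄ − μ₀)/(s/√n) = (2.788 − 2.862)/(0.7009/√55) = -0.783
df = n − 1 = 54
Two-sided p-value ≈ 0.4371
Since p ≈ 0.4371 > α = 0.1, fail to reject H0; the evidence is not statistically significant.

t = -0.783, df = 54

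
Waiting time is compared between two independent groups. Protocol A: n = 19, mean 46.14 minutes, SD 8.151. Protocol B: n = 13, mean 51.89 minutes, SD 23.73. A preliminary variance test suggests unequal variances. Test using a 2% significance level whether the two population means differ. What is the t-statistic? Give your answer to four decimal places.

-0.8404

Let group 1 = protocol A, group 2 = protocol B. H0: μ_1 = μ_2; H1: μ_1 ≠ μ_2 (Welch's two-sample t-test, two-sided).
t = (x̄_1 − x̄_2)/√(s_1²/n_1 + s_2²/n_2) = (46.14 − 51.89)/√(8.151²/19 + 23.73²/13) = -0.8404
Welch–Satterthwaite df ≈ 13.96
Two-sided p-value ≈ 0.4149
Since p ≈ 0.4149 > α = 0.02, fail to reject H0; the data do not provide sufficient evidence against H0.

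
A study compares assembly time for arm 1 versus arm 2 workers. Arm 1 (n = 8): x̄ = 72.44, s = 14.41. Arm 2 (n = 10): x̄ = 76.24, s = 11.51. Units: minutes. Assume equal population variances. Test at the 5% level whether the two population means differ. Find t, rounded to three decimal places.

Let group 1 = arm 1, group 2 = arm 2. H0: μ_1 = μ_2; H1: μ_1 ≠ μ_2 (two-sample pooled-variance t-test, two-sided).
s_p² = [(8−1)·14.41² + (10−1)·11.51²]/(8+10−2) = 165.366
t = (72.44 − 76.24)/√[165.366·(1/8 + 1/10)] = -0.623
df = n₁ + n₂ − 2 = 16
Two-sided p-value ≈ 0.5421
Since p ≈ 0.5421 > α = 0.05, fail to reject H0; the data do not provide sufficient evidence against H0.

-0.623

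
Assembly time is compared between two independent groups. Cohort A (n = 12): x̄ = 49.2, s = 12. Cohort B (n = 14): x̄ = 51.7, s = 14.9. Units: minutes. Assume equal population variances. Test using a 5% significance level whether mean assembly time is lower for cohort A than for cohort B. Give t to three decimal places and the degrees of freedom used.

Let group 1 = cohort A, group 2 = cohort B. H0: μ_1 = μ_2; H1: μ_1 < μ_2 (two-sample pooled-variance t-test, left-tailed).
s_p² = [(12−1)·12² + (14−1)·14.9²]/(12+14−2) = 186.255
t = (49.2 − 51.7)/√[186.255·(1/12 + 1/14)] = -0.466
df = n₁ + n₂ − 2 = 24
p-value = P(T ≤ -0.466) ≈ 0.3228
Since p ≈ 0.3228 > α = 0.05, fail to reject H0; the evidence is not statistically significant.

t = -0.466, df = 24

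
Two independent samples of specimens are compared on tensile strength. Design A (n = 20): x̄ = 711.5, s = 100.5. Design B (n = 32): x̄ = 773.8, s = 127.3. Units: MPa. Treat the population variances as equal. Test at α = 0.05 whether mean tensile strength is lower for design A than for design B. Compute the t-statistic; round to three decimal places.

Let group 1 = design A, group 2 = design B. H0: μ_1 = μ_2; H1: μ_1 < μ_2 (two-sample pooled-variance t-test, left-tailed).
s_p² = [(20−1)·100.5² + (32−1)·127.3²]/(20+32−2) = 13885.4
t = (711.5 − 773.8)/√[13885.4·(1/20 + 1/32)] = -1.855
df = n₁ + n₂ − 2 = 50
p-value = P(T ≤ -1.855) ≈ 0.035
Since p ≈ 0.035 < α = 0.05, reject H0; the data support H1.

-1.855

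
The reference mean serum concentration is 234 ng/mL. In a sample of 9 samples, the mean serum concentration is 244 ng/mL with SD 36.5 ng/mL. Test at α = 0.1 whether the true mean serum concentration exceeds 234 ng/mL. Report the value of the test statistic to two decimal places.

0.82

H0: μ = 234; H1: μ > 234 (one-sample t-test, right-tailed).
t = (x̄ − μ₀)/(s/√n) = (244 − 234)/(36.5/√9) = 0.82
df = n − 1 = 8
p-value = P(T ≥ 0.82) ≈ 0.2175
Since p ≈ 0.2175 > α = 0.1, fail to reject H0; the evidence is not statistically significant.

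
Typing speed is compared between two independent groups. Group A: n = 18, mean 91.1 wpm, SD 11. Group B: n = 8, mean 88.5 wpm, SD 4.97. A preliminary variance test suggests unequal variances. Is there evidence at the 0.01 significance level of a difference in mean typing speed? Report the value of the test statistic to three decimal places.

Let group 1 = group A, group 2 = group B. H0: μ_1 = μ_2; H1: μ_1 ≠ μ_2 (Welch's two-sample t-test, two-sided).
t = (x̄_1 − x̄_2)/√(s_1²/n_1 + s_2²/n_2) = (91.1 − 88.5)/√(11²/18 + 4.97²/8) = 0.830
Welch–Satterthwaite df ≈ 23.94
Two-sided p-value ≈ 0.415
Since p ≈ 0.415 > α = 0.01, fail to reject H0; the evidence is not statistically significant.

0.830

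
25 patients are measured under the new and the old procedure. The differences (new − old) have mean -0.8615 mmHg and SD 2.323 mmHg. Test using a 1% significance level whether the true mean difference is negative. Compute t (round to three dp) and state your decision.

H0: μ_d = 0; H1: μ_d < 0 (paired t-test on the differences, left-tailed).
t = d̄/(s_d/√n) = -0.8615/(2.323/√25) = -1.854
df = n − 1 = 24
p-value = P(T ≤ -1.854) ≈ 0.0380
Since p ≈ 0.0380 > α = 0.01, fail to reject H0; the evidence is not statistically significant.

t = -1.854; fail to reject H0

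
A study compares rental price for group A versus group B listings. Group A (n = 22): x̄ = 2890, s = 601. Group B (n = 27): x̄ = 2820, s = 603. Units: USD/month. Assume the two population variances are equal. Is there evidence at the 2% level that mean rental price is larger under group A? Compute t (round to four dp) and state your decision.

t = 0.4048; fail to reject H0

Let group 1 = group A, group 2 = group B. H0: μ_1 = μ_2; H1: μ_1 > μ_2 (two-sample pooled-variance t-test, right-tailed).
s_p² = [(22−1)·601² + (27−1)·603²]/(22+27−2) = 362533
t = (2890 − 2820)/√[362533·(1/22 + 1/27)] = 0.4048
df = n₁ + n₂ − 2 = 47
p-value = P(T ≥ 0.4048) ≈ 0.344
Since p ≈ 0.344 > α = 0.02, fail to reject H0; the data do not provide sufficient evidence against H0.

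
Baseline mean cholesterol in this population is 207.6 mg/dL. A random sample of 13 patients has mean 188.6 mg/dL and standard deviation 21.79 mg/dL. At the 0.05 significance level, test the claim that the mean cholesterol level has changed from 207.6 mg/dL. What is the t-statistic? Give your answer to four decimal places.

-3.1439

H0: μ = 207.6; H1: μ ≠ 207.6 (one-sample t-test, two-sided).
t = (x̄ − μ₀)/(s/√n) = (188.6 − 207.6)/(21.79/√13) = -3.1439
df = n − 1 = 12
Two-sided p-value ≈ 0.0085
Since p ≈ 0.0085 < α = 0.05, reject H0; the data support H1.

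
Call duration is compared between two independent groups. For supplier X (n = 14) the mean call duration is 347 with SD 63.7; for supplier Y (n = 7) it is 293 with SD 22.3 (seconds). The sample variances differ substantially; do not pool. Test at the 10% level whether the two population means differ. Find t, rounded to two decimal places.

Let group 1 = supplier X, group 2 = supplier Y. H0: μ_1 = μ_2; H1: μ_1 ≠ μ_2 (Welch's two-sample t-test, two-sided).
t = (x̄_1 − x̄_2)/√(s_1²/n_1 + s_2²/n_2) = (347 − 293)/√(63.7²/14 + 22.3²/7) = 2.84
Welch–Satterthwaite df ≈ 17.83
Two-sided p-value ≈ 0.011
Since p ≈ 0.011 < α = 0.1, reject H0; the evidence is statistically significant.

2.84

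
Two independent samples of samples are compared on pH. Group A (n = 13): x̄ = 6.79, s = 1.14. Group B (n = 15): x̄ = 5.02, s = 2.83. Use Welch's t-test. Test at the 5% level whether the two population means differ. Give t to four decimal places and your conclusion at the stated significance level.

t = 2.2231; reject H0

Let group 1 = group A, group 2 = group B. H0: μ_1 = μ_2; H1: μ_1 ≠ μ_2 (Welch's two-sample t-test, two-sided).
t = (x̄_1 − x̄_2)/√(s_1²/n_1 + s_2²/n_2) = (6.79 − 5.02)/√(1.14²/13 + 2.83²/15) = 2.2231
Welch–Satterthwaite df ≈ 18.96
Two-sided p-value ≈ 0.0386
Since p ≈ 0.0386 < α = 0.05, reject H0; the evidence is statistically significant.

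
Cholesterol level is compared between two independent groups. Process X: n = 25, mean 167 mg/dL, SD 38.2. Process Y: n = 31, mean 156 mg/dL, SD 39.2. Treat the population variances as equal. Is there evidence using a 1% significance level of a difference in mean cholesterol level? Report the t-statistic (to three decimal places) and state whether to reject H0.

t = 1.056; fail to reject H0

Let group 1 = process X, group 2 = process Y. H0: μ_1 = μ_2; H1: μ_1 ≠ μ_2 (two-sample pooled-variance t-test, two-sided).
s_p² = [(25−1)·38.2² + (31−1)·39.2²]/(25+31−2) = 1502.24
t = (167 − 156)/√[1502.24·(1/25 + 1/31)] = 1.056
df = n₁ + n₂ − 2 = 54
Two-sided p-value ≈ 0.2958
Since p ≈ 0.2958 > α = 0.01, fail to reject H0; the data do not provide sufficient evidence against H0.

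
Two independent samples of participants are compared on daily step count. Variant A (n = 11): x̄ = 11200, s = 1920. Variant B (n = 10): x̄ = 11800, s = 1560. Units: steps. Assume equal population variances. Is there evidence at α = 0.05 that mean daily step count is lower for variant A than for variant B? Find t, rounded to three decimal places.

-0.781

Let group 1 = variant A, group 2 = variant B. H0: μ_1 = μ_2; H1: μ_1 < μ_2 (two-sample pooled-variance t-test, left-tailed).
s_p² = [(11−1)·1920² + (10−1)·1560²]/(11+10−2) = 3092970
t = (11200 − 11800)/√[3092970·(1/11 + 1/10)] = -0.781
df = n₁ + n₂ − 2 = 19
p-value = P(T ≤ -0.781) ≈ 0.2223
Since p ≈ 0.2223 > α = 0.05, fail to reject H0; the data do not provide sufficient evidence against H0.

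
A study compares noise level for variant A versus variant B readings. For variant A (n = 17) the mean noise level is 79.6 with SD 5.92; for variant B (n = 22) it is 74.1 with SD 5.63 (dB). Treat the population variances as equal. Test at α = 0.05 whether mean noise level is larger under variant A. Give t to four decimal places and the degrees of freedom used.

Let group 1 = variant A, group 2 = variant B. H0: μ_1 = μ_2; H1: μ_1 > μ_2 (two-sample pooled-variance t-test, right-tailed).
s_p² = [(17−1)·5.92² + (22−1)·5.63²]/(17+22−2) = 33.1453
t = (79.6 − 74.1)/√[33.1453·(1/17 + 1/22)] = 2.9584
df = n₁ + n₂ − 2 = 37
p-value = P(T ≥ 2.9584) ≈ 0.003
Since p ≈ 0.003 < α = 0.05, reject H0; the evidence is statistically significant.

t = 2.9584, df = 37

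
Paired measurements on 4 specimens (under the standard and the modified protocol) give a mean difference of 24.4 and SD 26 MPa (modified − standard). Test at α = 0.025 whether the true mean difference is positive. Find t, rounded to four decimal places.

1.8769

H0: μ_d = 0; H1: μ_d > 0 (paired t-test on the differences, right-tailed).
t = d̄/(s_d/√n) = 24.4/(26/√4) = 1.8769
df = n − 1 = 3
p-value = P(T ≥ 1.8769) ≈ 0.079
Since p ≈ 0.079 > α = 0.025, fail to reject H0; the evidence is not statistically significant.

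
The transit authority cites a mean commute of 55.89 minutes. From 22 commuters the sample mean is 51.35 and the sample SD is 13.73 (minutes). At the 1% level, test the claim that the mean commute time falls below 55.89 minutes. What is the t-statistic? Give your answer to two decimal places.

H0: μ = 55.89; H1: μ < 55.89 (one-sample t-test, left-tailed).
t = (x̄ − μ₀)/(s/√n) = (51.35 − 55.89)/(13.73/√22) = -1.55
df = n − 1 = 21
p-value = P(T ≤ -1.55) ≈ 0.0679
Since p ≈ 0.0679 > α = 0.01, fail to reject H0; the evidence is not statistically significant.

-1.55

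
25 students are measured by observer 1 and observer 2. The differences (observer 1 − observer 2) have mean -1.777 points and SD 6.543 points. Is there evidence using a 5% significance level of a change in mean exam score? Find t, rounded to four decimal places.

H0: μ_d = 0; H1: μ_d ≠ 0 (paired t-test on the differences, two-sided).
t = d̄/(s_d/√n) = -1.777/(6.543/√25) = -1.3579
df = n − 1 = 24
Two-sided p-value ≈ 0.1871
Since p ≈ 0.1871 > α = 0.05, fail to reject H0; the evidence is not statistically significant.

-1.3579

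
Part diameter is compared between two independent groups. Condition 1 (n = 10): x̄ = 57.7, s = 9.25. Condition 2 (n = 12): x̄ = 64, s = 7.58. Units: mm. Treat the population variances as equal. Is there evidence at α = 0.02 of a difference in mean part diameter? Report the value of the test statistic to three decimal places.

-1.757

Let group 1 = condition 1, group 2 = condition 2. H0: μ_1 = μ_2; H1: μ_1 ≠ μ_2 (two-sample pooled-variance t-test, two-sided).
s_p² = [(10−1)·9.25² + (12−1)·7.58²]/(10+12−2) = 70.1041
t = (57.7 − 64)/√[70.1041·(1/10 + 1/12)] = -1.757
df = n₁ + n₂ − 2 = 20
Two-sided p-value ≈ 0.094
Since p ≈ 0.094 > α = 0.02, fail to reject H0; the evidence is not statistically significant.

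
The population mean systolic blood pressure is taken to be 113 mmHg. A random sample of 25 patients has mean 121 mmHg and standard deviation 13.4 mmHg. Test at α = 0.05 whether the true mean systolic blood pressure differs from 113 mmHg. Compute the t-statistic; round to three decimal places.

H0: μ = 113; H1: μ ≠ 113 (one-sample t-test, two-sided).
t = (x̄ − μ₀)/(s/√n) = (121 − 113)/(13.4/√25) = 2.985
df = n − 1 = 24
Two-sided p-value ≈ 0.006
Since p ≈ 0.006 < α = 0.05, reject H0; the evidence is statistically significant.

2.985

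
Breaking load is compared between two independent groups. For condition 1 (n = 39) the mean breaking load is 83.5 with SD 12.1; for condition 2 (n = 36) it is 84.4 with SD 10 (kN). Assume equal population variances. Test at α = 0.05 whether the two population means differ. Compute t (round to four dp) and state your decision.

t = -0.3495; fail to reject H0

Let group 1 = condition 1, group 2 = condition 2. H0: μ_1 = μ_2; H1: μ_1 ≠ μ_2 (two-sample pooled-variance t-test, two-sided).
s_p² = [(39−1)·12.1² + (36−1)·10²]/(39+36−2) = 124.159
t = (83.5 − 84.4)/√[124.159·(1/39 + 1/36)] = -0.3495
df = n₁ + n₂ − 2 = 73
Two-sided p-value ≈ 0.7277
Since p ≈ 0.7277 > α = 0.05, fail to reject H0; the data do not provide sufficient evidence against H0.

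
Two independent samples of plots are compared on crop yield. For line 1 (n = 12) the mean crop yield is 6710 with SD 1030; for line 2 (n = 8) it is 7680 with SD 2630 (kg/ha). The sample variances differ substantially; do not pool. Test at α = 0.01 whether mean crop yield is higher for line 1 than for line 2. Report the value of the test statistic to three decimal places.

-0.994

Let group 1 = line 1, group 2 = line 2. H0: μ_1 = μ_2; H1: μ_1 > μ_2 (Welch's two-sample t-test, right-tailed).
t = (x̄_1 − x̄_2)/√(s_1²/n_1 + s_2²/n_2) = (6710 − 7680)/√(1030²/12 + 2630²/8) = -0.994
Welch–Satterthwaite df ≈ 8.45
p-value = P(T ≥ -0.994) ≈ 0.826
Since p ≈ 0.826 > α = 0.01, fail to reject H0; the evidence is not statistically significant.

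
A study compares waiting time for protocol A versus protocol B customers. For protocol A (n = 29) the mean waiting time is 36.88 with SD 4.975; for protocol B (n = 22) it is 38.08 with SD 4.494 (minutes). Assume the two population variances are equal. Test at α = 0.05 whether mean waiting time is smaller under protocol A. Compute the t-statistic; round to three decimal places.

Let group 1 = protocol A, group 2 = protocol B. H0: μ_1 = μ_2; H1: μ_1 < μ_2 (two-sample pooled-variance t-test, left-tailed).
s_p² = [(29−1)·4.975² + (22−1)·4.494²]/(29+22−2) = 22.7987
t = (36.88 − 38.08)/√[22.7987·(1/29 + 1/22)] = -0.889
df = n₁ + n₂ − 2 = 49
p-value = P(T ≤ -0.889) ≈ 0.1892
Since p ≈ 0.1892 > α = 0.05, fail to reject H0; the evidence is not statistically significant.

-0.889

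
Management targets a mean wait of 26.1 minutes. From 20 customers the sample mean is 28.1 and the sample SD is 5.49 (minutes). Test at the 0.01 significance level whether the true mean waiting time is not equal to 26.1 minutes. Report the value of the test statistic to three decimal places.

1.629

H0: μ = 26.1; H1: μ ≠ 26.1 (one-sample t-test, two-sided).
t = (x̄ − μ₀)/(s/√n) = (28.1 − 26.1)/(5.49/√20) = 1.629
df = n − 1 = 19
Two-sided p-value ≈ 0.1197
Since p ≈ 0.1197 > α = 0.01, fail to reject H0; the data do not provide sufficient evidence against H0.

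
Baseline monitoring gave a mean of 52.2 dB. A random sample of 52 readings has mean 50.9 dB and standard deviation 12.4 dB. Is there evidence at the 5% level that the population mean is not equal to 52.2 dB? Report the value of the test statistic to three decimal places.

H0: μ = 52.2; H1: μ ≠ 52.2 (one-sample t-test, two-sided).
t = (x̄ − μ₀)/(s/√n) = (50.9 − 52.2)/(12.4/√52) = -0.756
df = n − 1 = 51
Two-sided p-value ≈ 0.453
Since p ≈ 0.453 > α = 0.05, fail to reject H0; the evidence is not statistically significant.

-0.756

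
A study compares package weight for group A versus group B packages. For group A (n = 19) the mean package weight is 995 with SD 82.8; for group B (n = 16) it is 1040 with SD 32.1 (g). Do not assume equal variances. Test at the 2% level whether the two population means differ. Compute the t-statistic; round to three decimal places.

-2.182

Let group 1 = group A, group 2 = group B. H0: μ_1 = μ_2; H1: μ_1 ≠ μ_2 (Welch's two-sample t-test, two-sided).
t = (x̄_1 − x̄_2)/√(s_1²/n_1 + s_2²/n_2) = (995 − 1040)/√(82.8²/19 + 32.1²/16) = -2.182
Welch–Satterthwaite df ≈ 24.08
Two-sided p-value ≈ 0.0391
Since p ≈ 0.0391 > α = 0.02, fail to reject H0; the data do not provide sufficient evidence against H0.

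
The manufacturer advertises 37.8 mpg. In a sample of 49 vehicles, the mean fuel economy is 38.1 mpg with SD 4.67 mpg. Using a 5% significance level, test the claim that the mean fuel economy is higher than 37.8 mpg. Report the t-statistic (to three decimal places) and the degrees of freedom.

t = 0.450, df = 48

H0: μ = 37.8; H1: μ > 37.8 (one-sample t-test, right-tailed).
t = (x̄ − μ₀)/(s/√n) = (38.1 − 37.8)/(4.67/√49) = 0.450
df = n − 1 = 48
p-value = P(T ≥ 0.450) ≈ 0.3275
Since p ≈ 0.3275 > α = 0.05, fail to reject H0; the evidence is not statistically significant.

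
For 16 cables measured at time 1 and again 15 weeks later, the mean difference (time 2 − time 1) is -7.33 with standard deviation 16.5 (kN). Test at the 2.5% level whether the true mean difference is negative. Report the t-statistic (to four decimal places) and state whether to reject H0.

t = -1.7770; fail to reject H0

H0: μ_d = 0; H1: μ_d < 0 (paired t-test on the differences, left-tailed).
t = d̄/(s_d/√n) = -7.33/(16.5/√16) = -1.7770
df = n − 1 = 15
p-value = P(T ≤ -1.7770) ≈ 0.0479
Since p ≈ 0.0479 > α = 0.025, fail to reject H0; the evidence is not statistically significant.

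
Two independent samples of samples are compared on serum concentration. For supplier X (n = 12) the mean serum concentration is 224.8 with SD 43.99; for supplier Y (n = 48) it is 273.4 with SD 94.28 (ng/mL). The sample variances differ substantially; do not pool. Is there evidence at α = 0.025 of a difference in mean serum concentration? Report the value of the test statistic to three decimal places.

-2.611

Let group 1 = supplier X, group 2 = supplier Y. H0: μ_1 = μ_2; H1: μ_1 ≠ μ_2 (Welch's two-sample t-test, two-sided).
t = (x̄_1 − x̄_2)/√(s_1²/n_1 + s_2²/n_2) = (224.8 − 273.4)/√(43.99²/12 + 94.28²/48) = -2.611
Welch–Satterthwaite df ≈ 38.80
Two-sided p-value ≈ 0.0128
Since p ≈ 0.0128 < α = 0.025, reject H0; the data support H1.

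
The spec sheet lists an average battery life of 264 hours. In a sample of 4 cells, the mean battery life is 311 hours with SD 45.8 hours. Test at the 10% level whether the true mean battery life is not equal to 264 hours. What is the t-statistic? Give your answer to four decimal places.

H0: μ = 264; H1: μ ≠ 264 (one-sample t-test, two-sided).
t = (x̄ − μ₀)/(s/√n) = (311 − 264)/(45.8/√4) = 2.0524
df = n − 1 = 3
Two-sided p-value ≈ 0.132
Since p ≈ 0.132 > α = 0.1, fail to reject H0; the data do not provide sufficient evidence against H0.

2.0524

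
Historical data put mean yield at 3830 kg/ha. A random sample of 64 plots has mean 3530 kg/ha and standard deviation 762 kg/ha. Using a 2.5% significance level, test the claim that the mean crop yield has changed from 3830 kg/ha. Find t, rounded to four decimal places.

H0: μ = 3830; H1: μ ≠ 3830 (one-sample t-test, two-sided).
t = (x̄ − μ₀)/(s/√n) = (3530 − 3830)/(762/√64) = -3.1496
df = n − 1 = 63
Two-sided p-value ≈ 0.003
Since p ≈ 0.003 < α = 0.025, reject H0; the evidence is statistically significant.

-3.1496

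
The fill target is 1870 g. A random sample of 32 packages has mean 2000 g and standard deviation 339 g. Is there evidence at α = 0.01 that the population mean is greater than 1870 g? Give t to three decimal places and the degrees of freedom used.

t = 2.169, df = 31

H0: μ = 1870; H1: μ > 1870 (one-sample t-test, right-tailed).
t = (x̄ − μ₀)/(s/√n) = (2000 − 1870)/(339/√32) = 2.169
df = n − 1 = 31
p-value = P(T ≥ 2.169) ≈ 0.0189
Since p ≈ 0.0189 > α = 0.01, fail to reject H0; the data do not provide sufficient evidence against H0.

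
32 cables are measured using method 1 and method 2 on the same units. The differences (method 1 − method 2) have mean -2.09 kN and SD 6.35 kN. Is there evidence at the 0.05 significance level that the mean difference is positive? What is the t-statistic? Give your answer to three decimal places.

-1.862

H0: μ_d = 0; H1: μ_d > 0 (paired t-test on the differences, right-tailed).
t = d̄/(s_d/√n) = -2.09/(6.35/√32) = -1.862
df = n − 1 = 31
p-value = P(T ≥ -1.862) ≈ 0.9639
Since p ≈ 0.9639 > α = 0.05, fail to reject H0; the data do not provide sufficient evidence against H0.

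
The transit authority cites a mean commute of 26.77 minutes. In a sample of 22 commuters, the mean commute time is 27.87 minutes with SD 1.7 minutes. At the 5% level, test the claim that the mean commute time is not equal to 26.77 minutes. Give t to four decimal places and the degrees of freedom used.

H0: μ = 26.77; H1: μ ≠ 26.77 (one-sample t-test, two-sided).
t = (x̄ − μ₀)/(s/√n) = (27.87 − 26.77)/(1.7/√22) = 3.0350
df = n − 1 = 21
Two-sided p-value ≈ 0.006
Since p ≈ 0.006 < α = 0.05, reject H0; the data support H1.

t = 3.0350, df = 21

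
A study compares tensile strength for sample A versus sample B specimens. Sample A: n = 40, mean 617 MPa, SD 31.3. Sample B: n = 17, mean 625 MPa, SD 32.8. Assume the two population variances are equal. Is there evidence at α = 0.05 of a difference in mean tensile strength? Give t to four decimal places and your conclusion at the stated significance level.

Let group 1 = sample A, group 2 = sample B. H0: μ_1 = μ_2; H1: μ_1 ≠ μ_2 (two-sample pooled-variance t-test, two-sided).
s_p² = [(40−1)·31.3² + (17−1)·32.8²]/(40+17−2) = 1007.66
t = (617 − 625)/√[1007.66·(1/40 + 1/17)] = -0.8705
df = n₁ + n₂ − 2 = 55
Two-sided p-value ≈ 0.3878
Since p ≈ 0.3878 > α = 0.05, fail to reject H0; the evidence is not statistically significant.

t = -0.8705; fail to reject H0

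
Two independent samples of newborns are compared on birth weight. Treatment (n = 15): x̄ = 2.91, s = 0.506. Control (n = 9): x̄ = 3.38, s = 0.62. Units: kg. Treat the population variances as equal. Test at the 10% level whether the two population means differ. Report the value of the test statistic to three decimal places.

Let group 1 = treatment, group 2 = control. H0: μ_1 = μ_2; H1: μ_1 ≠ μ_2 (two-sample pooled-variance t-test, two-sided).
s_p² = [(15−1)·0.506² + (9−1)·0.62²]/(15+9−2) = 0.302714
t = (2.91 − 3.38)/√[0.302714·(1/15 + 1/9)] = -2.026
df = n₁ + n₂ − 2 = 22
Two-sided p-value ≈ 0.0551
Since p ≈ 0.0551 < α = 0.1, reject H0; the data support H1.

-2.026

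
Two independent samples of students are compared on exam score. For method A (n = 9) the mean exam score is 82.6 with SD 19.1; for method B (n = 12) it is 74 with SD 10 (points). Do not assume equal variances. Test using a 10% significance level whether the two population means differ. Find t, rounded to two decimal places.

1.23

Let group 1 = method A, group 2 = method B. H0: μ_1 = μ_2; H1: μ_1 ≠ μ_2 (Welch's two-sample t-test, two-sided).
t = (x̄_1 − x̄_2)/√(s_1²/n_1 + s_2²/n_2) = (82.6 − 74)/√(19.1²/9 + 10²/12) = 1.23
Welch–Satterthwaite df ≈ 11.28
Two-sided p-value ≈ 0.244
Since p ≈ 0.244 > α = 0.1, fail to reject H0; the evidence is not statistically significant.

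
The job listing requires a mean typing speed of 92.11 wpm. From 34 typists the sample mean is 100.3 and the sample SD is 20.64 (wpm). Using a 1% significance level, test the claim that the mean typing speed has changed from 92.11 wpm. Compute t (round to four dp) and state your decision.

H0: μ = 92.11; H1: μ ≠ 92.11 (one-sample t-test, two-sided).
t = (x̄ − μ₀)/(s/√n) = (100.3 − 92.11)/(20.64/√34) = 2.3137
df = n − 1 = 33
Two-sided p-value ≈ 0.0271
Since p ≈ 0.0271 > α = 0.01, fail to reject H0; the evidence is not statistically significant.

t = 2.3137; fail to reject H0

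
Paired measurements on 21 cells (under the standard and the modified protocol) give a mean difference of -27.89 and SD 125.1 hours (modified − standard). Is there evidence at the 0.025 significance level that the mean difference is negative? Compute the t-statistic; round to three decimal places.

H0: μ_d = 0; H1: μ_d < 0 (paired t-test on the differences, left-tailed).
t = d̄/(s_d/√n) = -27.89/(125.1/√21) = -1.022
df = n − 1 = 20
p-value = P(T ≤ -1.022) ≈ 0.160
Since p ≈ 0.160 > α = 0.025, fail to reject H0; the evidence is not statistically significant.

-1.022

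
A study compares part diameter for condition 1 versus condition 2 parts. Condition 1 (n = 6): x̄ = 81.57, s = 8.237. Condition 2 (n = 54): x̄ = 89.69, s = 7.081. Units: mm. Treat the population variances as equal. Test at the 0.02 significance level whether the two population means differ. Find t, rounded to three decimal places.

Let group 1 = condition 1, group 2 = condition 2. H0: μ_1 = μ_2; H1: μ_1 ≠ μ_2 (two-sample pooled-variance t-test, two-sided).
s_p² = [(6−1)·8.237² + (54−1)·7.081²]/(6+54−2) = 51.6671
t = (81.57 − 89.69)/√[51.6671·(1/6 + 1/54)] = -2.625
df = n₁ + n₂ − 2 = 58
Two-sided p-value ≈ 0.0111
Since p ≈ 0.0111 < α = 0.02, reject H0; the evidence is statistically significant.

-2.625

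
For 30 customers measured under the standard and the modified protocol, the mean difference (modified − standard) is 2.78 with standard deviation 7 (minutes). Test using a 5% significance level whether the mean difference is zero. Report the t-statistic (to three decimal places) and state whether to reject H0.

t = 2.175; reject H0

H0: μ_d = 0; H1: μ_d ≠ 0 (paired t-test on the differences, two-sided).
t = d̄/(s_d/√n) = 2.78/(7/√30) = 2.175
df = n − 1 = 29
Two-sided p-value ≈ 0.038
Since p ≈ 0.038 < α = 0.05, reject H0; the evidence is statistically significant.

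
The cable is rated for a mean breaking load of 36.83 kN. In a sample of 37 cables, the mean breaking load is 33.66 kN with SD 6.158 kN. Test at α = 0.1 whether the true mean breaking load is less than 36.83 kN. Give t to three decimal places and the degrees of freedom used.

t = -3.131, df = 36

H0: μ = 36.83; H1: μ < 36.83 (one-sample t-test, left-tailed).
t = (x̄ − μ₀)/(s/√n) = (33.66 − 36.83)/(6.158/√37) = -3.131
df = n − 1 = 36
p-value = P(T ≤ -3.131) ≈ 0.002
Since p ≈ 0.002 < α = 0.1, reject H0; the data support H1.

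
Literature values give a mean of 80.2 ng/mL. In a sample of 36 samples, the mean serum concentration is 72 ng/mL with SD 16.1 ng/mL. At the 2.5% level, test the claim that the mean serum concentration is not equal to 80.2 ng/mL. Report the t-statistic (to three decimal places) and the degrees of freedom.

t = -3.056, df = 35

H0: μ = 80.2; H1: μ ≠ 80.2 (one-sample t-test, two-sided).
t = (x̄ − μ₀)/(s/√n) = (72 − 80.2)/(16.1/√36) = -3.056
df = n − 1 = 35
Two-sided p-value ≈ 0.0043
Since p ≈ 0.0043 < α = 0.025, reject H0; the evidence is statistically significant.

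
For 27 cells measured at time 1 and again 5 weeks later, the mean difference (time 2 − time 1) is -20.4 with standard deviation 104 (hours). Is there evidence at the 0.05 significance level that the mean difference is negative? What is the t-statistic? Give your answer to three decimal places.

-1.019

H0: μ_d = 0; H1: μ_d < 0 (paired t-test on the differences, left-tailed).
t = d̄/(s_d/√n) = -20.4/(104/√27) = -1.019
df = n − 1 = 26
p-value = P(T ≤ -1.019) ≈ 0.159
Since p ≈ 0.159 > α = 0.05, fail to reject H0; the data do not provide sufficient evidence against H0.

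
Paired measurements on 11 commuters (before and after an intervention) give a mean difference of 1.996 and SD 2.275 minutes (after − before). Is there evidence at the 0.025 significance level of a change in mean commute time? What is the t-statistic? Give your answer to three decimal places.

H0: μ_d = 0; H1: μ_d ≠ 0 (paired t-test on the differences, two-sided).
t = d̄/(s_d/√n) = 1.996/(2.275/√11) = 2.910
df = n − 1 = 10
Two-sided p-value ≈ 0.016
Since p ≈ 0.016 < α = 0.025, reject H0; the data support H1.

2.910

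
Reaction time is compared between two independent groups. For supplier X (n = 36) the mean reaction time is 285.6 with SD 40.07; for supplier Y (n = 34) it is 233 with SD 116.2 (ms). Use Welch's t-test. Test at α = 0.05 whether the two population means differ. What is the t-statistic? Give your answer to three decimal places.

Let group 1 = supplier X, group 2 = supplier Y. H0: μ_1 = μ_2; H1: μ_1 ≠ μ_2 (Welch's two-sample t-test, two-sided).
t = (x̄_1 − x̄_2)/√(s_1²/n_1 + s_2²/n_2) = (285.6 − 233)/√(40.07²/36 + 116.2²/34) = 2.503
Welch–Satterthwaite df ≈ 40.35
Two-sided p-value ≈ 0.0165
Since p ≈ 0.0165 < α = 0.05, reject H0; the evidence is statistically significant.

2.503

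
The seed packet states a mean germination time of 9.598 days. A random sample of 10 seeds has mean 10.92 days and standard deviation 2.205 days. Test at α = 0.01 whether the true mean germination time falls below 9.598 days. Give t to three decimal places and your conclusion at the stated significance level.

H0: μ = 9.598; H1: μ < 9.598 (one-sample t-test, left-tailed).
t = (x̄ − μ₀)/(s/√n) = (10.92 − 9.598)/(2.205/√10) = 1.896
df = n − 1 = 9
p-value = P(T ≤ 1.896) ≈ 0.9548
Since p ≈ 0.9548 > α = 0.01, fail to reject H0; the data do not provide sufficient evidence against H0.

t = 1.896; fail to reject H0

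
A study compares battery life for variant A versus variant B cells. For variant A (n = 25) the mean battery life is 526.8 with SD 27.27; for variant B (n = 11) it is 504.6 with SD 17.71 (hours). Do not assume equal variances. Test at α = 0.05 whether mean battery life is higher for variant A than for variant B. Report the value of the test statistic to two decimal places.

2.91

Let group 1 = variant A, group 2 = variant B. H0: μ_1 = μ_2; H1: μ_1 > μ_2 (Welch's two-sample t-test, right-tailed).
t = (x̄_1 − x̄_2)/√(s_1²/n_1 + s_2²/n_2) = (526.8 − 504.6)/√(27.27²/25 + 17.71²/11) = 2.91
Welch–Satterthwaite df ≈ 28.72
p-value = P(T ≥ 2.91) ≈ 0.0035
Since p ≈ 0.0035 < α = 0.05, reject H0; the evidence is statistically significant.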